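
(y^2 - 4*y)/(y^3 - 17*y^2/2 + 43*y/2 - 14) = 2*y/(2*y^2 - 9*y + 7)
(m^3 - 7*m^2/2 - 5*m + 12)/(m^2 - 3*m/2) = m - 2 - 8/m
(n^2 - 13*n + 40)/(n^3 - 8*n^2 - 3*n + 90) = (n - 8)/(n^2 - 3*n - 18)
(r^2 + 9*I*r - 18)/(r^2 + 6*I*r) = (r + 3*I)/r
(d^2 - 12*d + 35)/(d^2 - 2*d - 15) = (d - 7)/(d + 3)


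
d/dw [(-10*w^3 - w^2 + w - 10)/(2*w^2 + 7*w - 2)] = (-20*w^4 - 140*w^3 + 51*w^2 + 44*w + 68)/(4*w^4 + 28*w^3 + 41*w^2 - 28*w + 4)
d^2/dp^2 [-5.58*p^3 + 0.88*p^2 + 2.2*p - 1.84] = 1.76 - 33.48*p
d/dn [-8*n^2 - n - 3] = -16*n - 1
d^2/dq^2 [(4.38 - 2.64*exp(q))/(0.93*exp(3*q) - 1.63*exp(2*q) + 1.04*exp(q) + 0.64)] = (-9.13334399999999*exp(6*q) + 46.100286*exp(5*q) - 69.836646*exp(4*q) + 70.973496*exp(3*q) - 62.262*exp(2*q) + 24.771456*exp(q) - 3.996672)*exp(q)/(0.804357*exp(9*q) - 4.229361*exp(8*q) + 10.111239*exp(7*q) - 12.129355*exp(6*q) + 5.486136*exp(5*q) + 3.526272*exp(4*q) - 4.24192*exp(3*q) + 0.0737280000000005*exp(2*q) + 1.277952*exp(q) + 0.262144)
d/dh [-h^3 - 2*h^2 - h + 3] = -3*h^2 - 4*h - 1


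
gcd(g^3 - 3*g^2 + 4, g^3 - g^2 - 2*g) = g^2 - g - 2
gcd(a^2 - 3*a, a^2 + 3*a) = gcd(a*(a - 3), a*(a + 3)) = a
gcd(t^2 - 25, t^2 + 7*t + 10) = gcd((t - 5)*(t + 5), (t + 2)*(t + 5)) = t + 5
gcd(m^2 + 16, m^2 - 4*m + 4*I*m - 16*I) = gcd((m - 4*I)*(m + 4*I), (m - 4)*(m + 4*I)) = m + 4*I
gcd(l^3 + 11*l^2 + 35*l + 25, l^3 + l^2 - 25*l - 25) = l^2 + 6*l + 5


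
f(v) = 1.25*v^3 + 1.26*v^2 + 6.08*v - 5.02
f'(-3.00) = 32.27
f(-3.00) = -45.67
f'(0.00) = 6.08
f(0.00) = -5.02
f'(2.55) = 36.89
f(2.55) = 39.40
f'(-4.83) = 81.39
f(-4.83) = -145.84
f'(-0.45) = 5.71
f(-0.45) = -7.61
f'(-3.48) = 42.72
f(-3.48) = -63.60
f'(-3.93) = 54.09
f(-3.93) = -85.33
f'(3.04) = 48.40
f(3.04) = 60.23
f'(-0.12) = 5.83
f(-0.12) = -5.73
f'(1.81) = 22.93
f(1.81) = 17.52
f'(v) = 3.75*v^2 + 2.52*v + 6.08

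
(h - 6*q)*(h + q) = h^2 - 5*h*q - 6*q^2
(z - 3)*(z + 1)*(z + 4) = z^3 + 2*z^2 - 11*z - 12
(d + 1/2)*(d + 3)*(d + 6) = d^3 + 19*d^2/2 + 45*d/2 + 9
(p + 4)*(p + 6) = p^2 + 10*p + 24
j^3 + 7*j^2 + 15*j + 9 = (j + 1)*(j + 3)^2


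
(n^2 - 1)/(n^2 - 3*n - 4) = (n - 1)/(n - 4)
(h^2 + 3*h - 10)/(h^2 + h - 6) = (h + 5)/(h + 3)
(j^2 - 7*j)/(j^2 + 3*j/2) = 2*(j - 7)/(2*j + 3)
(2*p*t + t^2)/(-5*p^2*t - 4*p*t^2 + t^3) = (-2*p - t)/(5*p^2 + 4*p*t - t^2)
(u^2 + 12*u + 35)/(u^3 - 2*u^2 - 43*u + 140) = (u + 5)/(u^2 - 9*u + 20)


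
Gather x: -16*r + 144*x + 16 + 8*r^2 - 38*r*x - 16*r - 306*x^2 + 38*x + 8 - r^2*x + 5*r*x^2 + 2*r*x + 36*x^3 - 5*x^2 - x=8*r^2 - 32*r + 36*x^3 + x^2*(5*r - 311) + x*(-r^2 - 36*r + 181) + 24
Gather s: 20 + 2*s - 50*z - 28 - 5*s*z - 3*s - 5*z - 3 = s*(-5*z - 1) - 55*z - 11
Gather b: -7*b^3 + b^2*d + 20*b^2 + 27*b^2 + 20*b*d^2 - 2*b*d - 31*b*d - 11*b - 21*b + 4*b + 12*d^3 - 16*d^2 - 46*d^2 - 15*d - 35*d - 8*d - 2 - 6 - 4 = -7*b^3 + b^2*(d + 47) + b*(20*d^2 - 33*d - 28) + 12*d^3 - 62*d^2 - 58*d - 12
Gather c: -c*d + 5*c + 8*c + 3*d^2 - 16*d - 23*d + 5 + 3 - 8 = c*(13 - d) + 3*d^2 - 39*d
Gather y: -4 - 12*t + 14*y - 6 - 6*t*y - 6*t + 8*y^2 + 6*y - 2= -18*t + 8*y^2 + y*(20 - 6*t) - 12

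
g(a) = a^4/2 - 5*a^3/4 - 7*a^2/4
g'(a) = 2*a^3 - 15*a^2/4 - 7*a/2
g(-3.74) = 138.74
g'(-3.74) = -143.99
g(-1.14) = 0.42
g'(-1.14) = -3.85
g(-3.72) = 135.88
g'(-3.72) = -141.83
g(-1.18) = 0.59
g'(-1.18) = -4.38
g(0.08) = -0.01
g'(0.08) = -0.30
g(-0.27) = -0.10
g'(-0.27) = 0.63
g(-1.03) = 0.07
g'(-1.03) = -2.56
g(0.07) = -0.01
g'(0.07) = -0.26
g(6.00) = 315.00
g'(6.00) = 276.00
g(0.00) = 0.00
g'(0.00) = 0.00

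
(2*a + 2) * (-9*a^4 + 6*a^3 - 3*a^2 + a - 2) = -18*a^5 - 6*a^4 + 6*a^3 - 4*a^2 - 2*a - 4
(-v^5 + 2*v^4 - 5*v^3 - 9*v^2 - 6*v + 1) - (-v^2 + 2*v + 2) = -v^5 + 2*v^4 - 5*v^3 - 8*v^2 - 8*v - 1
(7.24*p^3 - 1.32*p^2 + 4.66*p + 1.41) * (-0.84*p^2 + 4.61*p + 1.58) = -6.0816*p^5 + 34.4852*p^4 + 1.4396*p^3 + 18.2126*p^2 + 13.8629*p + 2.2278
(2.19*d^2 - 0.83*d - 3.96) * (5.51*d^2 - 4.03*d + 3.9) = 12.0669*d^4 - 13.399*d^3 - 9.9337*d^2 + 12.7218*d - 15.444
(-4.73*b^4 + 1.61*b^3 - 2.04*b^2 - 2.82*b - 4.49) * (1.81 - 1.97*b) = 9.3181*b^5 - 11.733*b^4 + 6.9329*b^3 + 1.863*b^2 + 3.7411*b - 8.1269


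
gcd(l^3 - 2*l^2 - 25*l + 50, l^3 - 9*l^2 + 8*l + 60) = l - 5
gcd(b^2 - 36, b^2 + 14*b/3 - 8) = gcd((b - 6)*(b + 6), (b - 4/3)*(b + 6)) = b + 6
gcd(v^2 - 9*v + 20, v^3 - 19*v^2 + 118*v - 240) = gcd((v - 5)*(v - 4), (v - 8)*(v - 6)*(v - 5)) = v - 5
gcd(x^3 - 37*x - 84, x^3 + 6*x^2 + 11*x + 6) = x + 3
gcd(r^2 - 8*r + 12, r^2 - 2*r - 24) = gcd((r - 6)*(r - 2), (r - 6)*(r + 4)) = r - 6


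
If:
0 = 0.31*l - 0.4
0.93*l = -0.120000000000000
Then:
No Solution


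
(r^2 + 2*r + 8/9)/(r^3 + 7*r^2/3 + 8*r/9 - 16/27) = 3*(3*r + 2)/(9*r^2 + 9*r - 4)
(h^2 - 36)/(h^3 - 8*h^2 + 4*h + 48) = (h + 6)/(h^2 - 2*h - 8)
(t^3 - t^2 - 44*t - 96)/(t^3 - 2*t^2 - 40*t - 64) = (t + 3)/(t + 2)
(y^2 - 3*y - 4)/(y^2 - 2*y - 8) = (y + 1)/(y + 2)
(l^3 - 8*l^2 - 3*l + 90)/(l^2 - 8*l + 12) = (l^2 - 2*l - 15)/(l - 2)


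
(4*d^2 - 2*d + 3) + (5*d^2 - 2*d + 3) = 9*d^2 - 4*d + 6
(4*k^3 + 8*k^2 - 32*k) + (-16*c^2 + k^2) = -16*c^2 + 4*k^3 + 9*k^2 - 32*k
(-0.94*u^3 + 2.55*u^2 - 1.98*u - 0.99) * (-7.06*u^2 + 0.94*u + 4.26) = 6.6364*u^5 - 18.8866*u^4 + 12.3714*u^3 + 15.9912*u^2 - 9.3654*u - 4.2174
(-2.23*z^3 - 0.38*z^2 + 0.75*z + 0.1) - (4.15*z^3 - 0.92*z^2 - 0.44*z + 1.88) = -6.38*z^3 + 0.54*z^2 + 1.19*z - 1.78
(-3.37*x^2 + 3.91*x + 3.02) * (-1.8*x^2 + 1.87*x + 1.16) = 6.066*x^4 - 13.3399*x^3 - 2.0335*x^2 + 10.183*x + 3.5032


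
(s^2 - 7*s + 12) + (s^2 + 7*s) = 2*s^2 + 12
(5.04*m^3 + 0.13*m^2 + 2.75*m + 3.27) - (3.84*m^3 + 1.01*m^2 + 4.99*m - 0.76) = 1.2*m^3 - 0.88*m^2 - 2.24*m + 4.03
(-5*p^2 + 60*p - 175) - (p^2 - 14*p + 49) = -6*p^2 + 74*p - 224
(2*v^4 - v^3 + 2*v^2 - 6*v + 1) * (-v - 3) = -2*v^5 - 5*v^4 + v^3 + 17*v - 3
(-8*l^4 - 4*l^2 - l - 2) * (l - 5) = -8*l^5 + 40*l^4 - 4*l^3 + 19*l^2 + 3*l + 10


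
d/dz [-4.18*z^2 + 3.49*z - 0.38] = 3.49 - 8.36*z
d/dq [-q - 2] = -1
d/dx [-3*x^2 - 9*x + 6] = -6*x - 9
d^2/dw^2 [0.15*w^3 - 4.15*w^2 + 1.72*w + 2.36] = 0.9*w - 8.3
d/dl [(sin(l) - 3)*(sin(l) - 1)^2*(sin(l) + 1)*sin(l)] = (5*sin(l)^4 - 16*sin(l)^3 + 6*sin(l)^2 + 8*sin(l) - 3)*cos(l)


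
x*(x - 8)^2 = x^3 - 16*x^2 + 64*x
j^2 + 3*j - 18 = (j - 3)*(j + 6)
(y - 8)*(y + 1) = y^2 - 7*y - 8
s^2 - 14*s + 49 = (s - 7)^2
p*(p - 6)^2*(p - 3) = p^4 - 15*p^3 + 72*p^2 - 108*p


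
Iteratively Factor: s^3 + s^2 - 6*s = (s)*(s^2 + s - 6) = s*(s + 3)*(s - 2)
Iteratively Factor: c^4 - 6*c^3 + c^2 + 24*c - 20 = (c + 2)*(c^3 - 8*c^2 + 17*c - 10) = (c - 2)*(c + 2)*(c^2 - 6*c + 5) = (c - 5)*(c - 2)*(c + 2)*(c - 1)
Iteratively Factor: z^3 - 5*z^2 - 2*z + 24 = (z - 4)*(z^2 - z - 6) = (z - 4)*(z - 3)*(z + 2)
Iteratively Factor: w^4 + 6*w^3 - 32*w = (w + 4)*(w^3 + 2*w^2 - 8*w) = w*(w + 4)*(w^2 + 2*w - 8) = w*(w - 2)*(w + 4)*(w + 4)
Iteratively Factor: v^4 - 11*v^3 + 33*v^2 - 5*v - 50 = (v - 5)*(v^3 - 6*v^2 + 3*v + 10) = (v - 5)^2*(v^2 - v - 2) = (v - 5)^2*(v - 2)*(v + 1)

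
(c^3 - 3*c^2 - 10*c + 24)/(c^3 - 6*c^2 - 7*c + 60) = (c - 2)/(c - 5)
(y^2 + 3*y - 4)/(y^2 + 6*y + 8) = (y - 1)/(y + 2)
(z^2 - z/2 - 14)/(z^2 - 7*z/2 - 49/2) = (z - 4)/(z - 7)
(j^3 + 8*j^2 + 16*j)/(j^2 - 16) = j*(j + 4)/(j - 4)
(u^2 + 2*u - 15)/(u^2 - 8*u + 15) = (u + 5)/(u - 5)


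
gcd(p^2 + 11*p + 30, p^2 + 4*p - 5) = p + 5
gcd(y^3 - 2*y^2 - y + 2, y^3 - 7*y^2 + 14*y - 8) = y^2 - 3*y + 2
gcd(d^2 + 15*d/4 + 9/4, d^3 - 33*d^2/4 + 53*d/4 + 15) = d + 3/4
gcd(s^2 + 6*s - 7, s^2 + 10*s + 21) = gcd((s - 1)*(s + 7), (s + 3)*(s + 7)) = s + 7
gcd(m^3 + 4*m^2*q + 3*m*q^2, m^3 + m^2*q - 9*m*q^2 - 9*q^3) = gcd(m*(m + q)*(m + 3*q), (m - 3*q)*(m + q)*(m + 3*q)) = m^2 + 4*m*q + 3*q^2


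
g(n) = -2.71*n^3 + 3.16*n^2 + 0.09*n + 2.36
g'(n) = -8.13*n^2 + 6.32*n + 0.09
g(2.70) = -27.70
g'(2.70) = -42.11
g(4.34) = -159.26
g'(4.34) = -125.61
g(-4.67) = 346.86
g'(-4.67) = -206.73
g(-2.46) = 61.61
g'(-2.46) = -64.66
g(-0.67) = 4.53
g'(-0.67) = -7.79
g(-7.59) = 1368.65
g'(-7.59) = -516.23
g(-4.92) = 401.16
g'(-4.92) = -227.80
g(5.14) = -281.70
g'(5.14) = -182.22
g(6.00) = -468.70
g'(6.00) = -254.67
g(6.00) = -468.70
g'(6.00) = -254.67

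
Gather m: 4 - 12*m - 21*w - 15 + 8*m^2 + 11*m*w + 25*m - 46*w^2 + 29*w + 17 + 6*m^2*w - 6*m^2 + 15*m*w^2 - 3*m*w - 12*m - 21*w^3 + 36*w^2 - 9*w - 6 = m^2*(6*w + 2) + m*(15*w^2 + 8*w + 1) - 21*w^3 - 10*w^2 - w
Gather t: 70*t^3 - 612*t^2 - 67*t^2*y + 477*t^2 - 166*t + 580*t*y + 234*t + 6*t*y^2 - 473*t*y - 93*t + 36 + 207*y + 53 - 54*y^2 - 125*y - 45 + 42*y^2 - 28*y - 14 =70*t^3 + t^2*(-67*y - 135) + t*(6*y^2 + 107*y - 25) - 12*y^2 + 54*y + 30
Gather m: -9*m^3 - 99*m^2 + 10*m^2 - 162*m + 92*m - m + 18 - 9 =-9*m^3 - 89*m^2 - 71*m + 9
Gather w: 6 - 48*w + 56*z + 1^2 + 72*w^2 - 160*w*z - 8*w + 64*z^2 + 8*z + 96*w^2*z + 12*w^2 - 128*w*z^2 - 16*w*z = w^2*(96*z + 84) + w*(-128*z^2 - 176*z - 56) + 64*z^2 + 64*z + 7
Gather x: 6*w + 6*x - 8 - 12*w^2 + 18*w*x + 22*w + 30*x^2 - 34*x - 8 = -12*w^2 + 28*w + 30*x^2 + x*(18*w - 28) - 16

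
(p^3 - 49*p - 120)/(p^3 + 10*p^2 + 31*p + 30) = (p - 8)/(p + 2)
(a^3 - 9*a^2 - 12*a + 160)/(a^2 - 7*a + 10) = (a^2 - 4*a - 32)/(a - 2)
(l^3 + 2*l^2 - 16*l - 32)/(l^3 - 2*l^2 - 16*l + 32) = (l + 2)/(l - 2)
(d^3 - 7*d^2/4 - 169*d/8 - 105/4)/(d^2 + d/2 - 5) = (4*d^2 - 17*d - 42)/(4*(d - 2))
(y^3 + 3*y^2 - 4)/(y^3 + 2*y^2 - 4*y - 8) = (y - 1)/(y - 2)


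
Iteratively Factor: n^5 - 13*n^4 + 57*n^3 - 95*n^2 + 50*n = (n - 2)*(n^4 - 11*n^3 + 35*n^2 - 25*n) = (n - 2)*(n - 1)*(n^3 - 10*n^2 + 25*n) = (n - 5)*(n - 2)*(n - 1)*(n^2 - 5*n) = n*(n - 5)*(n - 2)*(n - 1)*(n - 5)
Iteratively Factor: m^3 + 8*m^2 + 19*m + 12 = (m + 1)*(m^2 + 7*m + 12) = (m + 1)*(m + 4)*(m + 3)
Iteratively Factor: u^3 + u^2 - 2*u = (u)*(u^2 + u - 2) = u*(u + 2)*(u - 1)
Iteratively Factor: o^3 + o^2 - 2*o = (o - 1)*(o^2 + 2*o) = (o - 1)*(o + 2)*(o)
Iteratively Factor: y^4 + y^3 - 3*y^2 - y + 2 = (y + 2)*(y^3 - y^2 - y + 1) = (y + 1)*(y + 2)*(y^2 - 2*y + 1) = (y - 1)*(y + 1)*(y + 2)*(y - 1)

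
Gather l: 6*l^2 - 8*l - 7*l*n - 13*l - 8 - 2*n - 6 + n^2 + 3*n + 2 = 6*l^2 + l*(-7*n - 21) + n^2 + n - 12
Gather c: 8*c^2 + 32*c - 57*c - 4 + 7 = 8*c^2 - 25*c + 3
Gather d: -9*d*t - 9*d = d*(-9*t - 9)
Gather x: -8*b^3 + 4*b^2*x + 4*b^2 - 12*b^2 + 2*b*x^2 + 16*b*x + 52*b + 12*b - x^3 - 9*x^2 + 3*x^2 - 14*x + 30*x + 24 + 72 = -8*b^3 - 8*b^2 + 64*b - x^3 + x^2*(2*b - 6) + x*(4*b^2 + 16*b + 16) + 96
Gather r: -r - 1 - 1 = -r - 2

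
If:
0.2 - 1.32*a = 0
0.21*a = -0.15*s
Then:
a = 0.15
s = -0.21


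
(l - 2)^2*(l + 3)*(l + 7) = l^4 + 6*l^3 - 15*l^2 - 44*l + 84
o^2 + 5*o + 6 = (o + 2)*(o + 3)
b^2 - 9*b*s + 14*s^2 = (b - 7*s)*(b - 2*s)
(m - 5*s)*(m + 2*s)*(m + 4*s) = m^3 + m^2*s - 22*m*s^2 - 40*s^3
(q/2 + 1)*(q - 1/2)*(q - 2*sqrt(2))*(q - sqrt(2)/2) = q^4/2 - 5*sqrt(2)*q^3/4 + 3*q^3/4 - 15*sqrt(2)*q^2/8 + q^2/2 + 3*q/2 + 5*sqrt(2)*q/4 - 1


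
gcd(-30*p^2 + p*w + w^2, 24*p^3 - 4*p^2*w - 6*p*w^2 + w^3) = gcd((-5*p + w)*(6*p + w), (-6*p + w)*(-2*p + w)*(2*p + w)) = 1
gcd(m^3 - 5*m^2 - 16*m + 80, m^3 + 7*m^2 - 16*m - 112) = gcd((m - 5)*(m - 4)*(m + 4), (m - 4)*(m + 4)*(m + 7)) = m^2 - 16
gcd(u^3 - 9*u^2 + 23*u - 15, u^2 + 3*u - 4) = u - 1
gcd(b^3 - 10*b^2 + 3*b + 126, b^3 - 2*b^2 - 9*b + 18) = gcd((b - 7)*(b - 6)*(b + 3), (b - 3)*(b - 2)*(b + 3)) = b + 3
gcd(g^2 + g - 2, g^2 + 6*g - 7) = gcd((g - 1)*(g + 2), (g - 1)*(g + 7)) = g - 1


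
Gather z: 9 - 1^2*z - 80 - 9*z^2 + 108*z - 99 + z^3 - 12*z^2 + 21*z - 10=z^3 - 21*z^2 + 128*z - 180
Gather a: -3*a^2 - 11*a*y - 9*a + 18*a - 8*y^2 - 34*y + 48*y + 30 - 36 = -3*a^2 + a*(9 - 11*y) - 8*y^2 + 14*y - 6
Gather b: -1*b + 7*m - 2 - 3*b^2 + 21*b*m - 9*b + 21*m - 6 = -3*b^2 + b*(21*m - 10) + 28*m - 8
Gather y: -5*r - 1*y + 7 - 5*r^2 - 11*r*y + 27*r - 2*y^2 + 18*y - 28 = -5*r^2 + 22*r - 2*y^2 + y*(17 - 11*r) - 21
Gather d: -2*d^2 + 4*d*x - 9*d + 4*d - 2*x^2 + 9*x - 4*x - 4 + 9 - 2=-2*d^2 + d*(4*x - 5) - 2*x^2 + 5*x + 3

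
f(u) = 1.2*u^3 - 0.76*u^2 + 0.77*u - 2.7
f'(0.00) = 0.77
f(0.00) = -2.70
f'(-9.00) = 306.05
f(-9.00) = -945.99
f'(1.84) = 10.16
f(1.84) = 3.62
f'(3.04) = 29.42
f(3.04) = 26.33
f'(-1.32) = 9.05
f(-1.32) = -7.80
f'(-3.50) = 50.19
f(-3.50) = -66.16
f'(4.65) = 71.54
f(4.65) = 105.10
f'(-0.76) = 4.00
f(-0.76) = -4.25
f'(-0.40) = 1.95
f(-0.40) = -3.21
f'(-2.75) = 32.18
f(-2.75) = -35.52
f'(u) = 3.6*u^2 - 1.52*u + 0.77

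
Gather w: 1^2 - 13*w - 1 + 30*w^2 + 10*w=30*w^2 - 3*w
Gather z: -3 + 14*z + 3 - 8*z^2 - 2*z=-8*z^2 + 12*z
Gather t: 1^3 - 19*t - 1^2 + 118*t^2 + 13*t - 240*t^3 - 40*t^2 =-240*t^3 + 78*t^2 - 6*t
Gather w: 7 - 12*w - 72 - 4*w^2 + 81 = -4*w^2 - 12*w + 16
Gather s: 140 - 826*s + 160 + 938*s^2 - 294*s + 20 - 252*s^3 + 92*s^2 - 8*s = -252*s^3 + 1030*s^2 - 1128*s + 320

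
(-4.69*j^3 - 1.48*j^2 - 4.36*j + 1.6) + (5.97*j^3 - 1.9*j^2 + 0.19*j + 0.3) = 1.28*j^3 - 3.38*j^2 - 4.17*j + 1.9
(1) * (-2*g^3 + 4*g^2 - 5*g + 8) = -2*g^3 + 4*g^2 - 5*g + 8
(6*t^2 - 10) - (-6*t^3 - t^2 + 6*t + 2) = 6*t^3 + 7*t^2 - 6*t - 12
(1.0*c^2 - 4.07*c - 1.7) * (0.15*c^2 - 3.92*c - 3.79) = 0.15*c^4 - 4.5305*c^3 + 11.9094*c^2 + 22.0893*c + 6.443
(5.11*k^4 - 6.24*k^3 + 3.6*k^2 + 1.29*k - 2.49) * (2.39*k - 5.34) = 12.2129*k^5 - 42.201*k^4 + 41.9256*k^3 - 16.1409*k^2 - 12.8397*k + 13.2966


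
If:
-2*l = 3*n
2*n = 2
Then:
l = -3/2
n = 1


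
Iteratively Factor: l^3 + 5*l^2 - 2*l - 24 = (l + 3)*(l^2 + 2*l - 8) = (l - 2)*(l + 3)*(l + 4)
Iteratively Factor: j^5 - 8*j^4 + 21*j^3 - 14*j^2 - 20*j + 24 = (j - 2)*(j^4 - 6*j^3 + 9*j^2 + 4*j - 12) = (j - 2)^2*(j^3 - 4*j^2 + j + 6) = (j - 2)^2*(j + 1)*(j^2 - 5*j + 6) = (j - 2)^3*(j + 1)*(j - 3)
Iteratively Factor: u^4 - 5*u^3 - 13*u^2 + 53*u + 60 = (u - 4)*(u^3 - u^2 - 17*u - 15) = (u - 4)*(u + 3)*(u^2 - 4*u - 5) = (u - 5)*(u - 4)*(u + 3)*(u + 1)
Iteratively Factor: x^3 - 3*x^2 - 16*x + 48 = (x + 4)*(x^2 - 7*x + 12) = (x - 4)*(x + 4)*(x - 3)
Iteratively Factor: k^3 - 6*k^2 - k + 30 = (k - 3)*(k^2 - 3*k - 10) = (k - 3)*(k + 2)*(k - 5)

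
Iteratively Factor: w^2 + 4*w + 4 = (w + 2)*(w + 2)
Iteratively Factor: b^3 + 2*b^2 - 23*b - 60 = (b - 5)*(b^2 + 7*b + 12) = (b - 5)*(b + 3)*(b + 4)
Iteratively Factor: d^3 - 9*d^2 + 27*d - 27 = (d - 3)*(d^2 - 6*d + 9) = (d - 3)^2*(d - 3)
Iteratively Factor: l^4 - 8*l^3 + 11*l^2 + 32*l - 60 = (l - 5)*(l^3 - 3*l^2 - 4*l + 12) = (l - 5)*(l - 2)*(l^2 - l - 6) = (l - 5)*(l - 2)*(l + 2)*(l - 3)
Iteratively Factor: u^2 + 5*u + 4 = (u + 1)*(u + 4)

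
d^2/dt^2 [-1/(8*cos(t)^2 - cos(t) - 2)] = (-256*sin(t)^4 + 193*sin(t)^2 - 28*cos(t) + 6*cos(3*t) + 97)/(8*sin(t)^2 + cos(t) - 6)^3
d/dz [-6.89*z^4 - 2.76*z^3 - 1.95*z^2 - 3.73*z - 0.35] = -27.56*z^3 - 8.28*z^2 - 3.9*z - 3.73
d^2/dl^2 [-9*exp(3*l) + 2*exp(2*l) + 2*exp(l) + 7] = (-81*exp(2*l) + 8*exp(l) + 2)*exp(l)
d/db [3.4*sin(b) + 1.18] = 3.4*cos(b)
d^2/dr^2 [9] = 0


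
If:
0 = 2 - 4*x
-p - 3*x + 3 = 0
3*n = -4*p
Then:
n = -2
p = 3/2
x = 1/2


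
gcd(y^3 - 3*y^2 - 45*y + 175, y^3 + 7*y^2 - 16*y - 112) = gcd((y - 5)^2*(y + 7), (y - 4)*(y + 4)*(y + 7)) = y + 7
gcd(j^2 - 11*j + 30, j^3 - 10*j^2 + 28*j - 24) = j - 6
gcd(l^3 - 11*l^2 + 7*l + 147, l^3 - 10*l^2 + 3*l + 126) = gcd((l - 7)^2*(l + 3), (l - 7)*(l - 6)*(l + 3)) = l^2 - 4*l - 21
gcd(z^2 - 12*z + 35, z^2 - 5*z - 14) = z - 7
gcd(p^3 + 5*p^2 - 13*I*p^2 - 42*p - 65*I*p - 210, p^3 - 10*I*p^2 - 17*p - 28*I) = p - 7*I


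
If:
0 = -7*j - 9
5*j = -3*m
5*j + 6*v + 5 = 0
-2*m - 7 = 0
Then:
No Solution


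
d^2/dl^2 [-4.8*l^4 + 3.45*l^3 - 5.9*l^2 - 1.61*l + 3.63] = -57.6*l^2 + 20.7*l - 11.8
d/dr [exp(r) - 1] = exp(r)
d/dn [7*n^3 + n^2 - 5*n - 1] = 21*n^2 + 2*n - 5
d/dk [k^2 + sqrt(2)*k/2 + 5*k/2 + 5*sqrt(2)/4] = 2*k + sqrt(2)/2 + 5/2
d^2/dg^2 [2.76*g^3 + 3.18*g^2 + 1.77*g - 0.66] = 16.56*g + 6.36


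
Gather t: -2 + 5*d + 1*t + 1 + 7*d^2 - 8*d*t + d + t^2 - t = 7*d^2 - 8*d*t + 6*d + t^2 - 1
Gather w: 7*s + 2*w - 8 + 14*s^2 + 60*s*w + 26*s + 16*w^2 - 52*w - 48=14*s^2 + 33*s + 16*w^2 + w*(60*s - 50) - 56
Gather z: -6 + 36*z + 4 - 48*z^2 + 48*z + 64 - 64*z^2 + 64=-112*z^2 + 84*z + 126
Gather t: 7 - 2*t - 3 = 4 - 2*t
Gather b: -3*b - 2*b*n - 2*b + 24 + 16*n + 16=b*(-2*n - 5) + 16*n + 40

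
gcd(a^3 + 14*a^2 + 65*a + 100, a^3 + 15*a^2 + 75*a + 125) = a^2 + 10*a + 25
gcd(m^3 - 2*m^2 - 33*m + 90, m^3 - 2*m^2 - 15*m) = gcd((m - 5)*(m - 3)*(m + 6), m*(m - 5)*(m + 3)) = m - 5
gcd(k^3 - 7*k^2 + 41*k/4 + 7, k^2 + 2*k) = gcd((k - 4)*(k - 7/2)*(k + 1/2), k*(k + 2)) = 1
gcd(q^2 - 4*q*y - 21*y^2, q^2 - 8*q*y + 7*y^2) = -q + 7*y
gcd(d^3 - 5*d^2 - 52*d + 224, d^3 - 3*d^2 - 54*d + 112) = d^2 - d - 56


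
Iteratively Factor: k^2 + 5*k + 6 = (k + 3)*(k + 2)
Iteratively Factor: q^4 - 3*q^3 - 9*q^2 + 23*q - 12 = (q - 1)*(q^3 - 2*q^2 - 11*q + 12) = (q - 1)*(q + 3)*(q^2 - 5*q + 4) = (q - 1)^2*(q + 3)*(q - 4)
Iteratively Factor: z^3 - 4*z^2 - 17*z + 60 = (z + 4)*(z^2 - 8*z + 15) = (z - 3)*(z + 4)*(z - 5)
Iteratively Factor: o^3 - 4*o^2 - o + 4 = (o + 1)*(o^2 - 5*o + 4) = (o - 1)*(o + 1)*(o - 4)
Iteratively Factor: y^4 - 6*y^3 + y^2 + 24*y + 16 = (y - 4)*(y^3 - 2*y^2 - 7*y - 4) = (y - 4)*(y + 1)*(y^2 - 3*y - 4) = (y - 4)*(y + 1)^2*(y - 4)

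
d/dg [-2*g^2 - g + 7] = -4*g - 1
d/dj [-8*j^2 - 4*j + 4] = -16*j - 4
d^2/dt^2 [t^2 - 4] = 2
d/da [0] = 0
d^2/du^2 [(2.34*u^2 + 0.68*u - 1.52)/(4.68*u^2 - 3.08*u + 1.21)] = (97.246656*u^3 - 279.2556*u^2 + 108.355104*u + 0.296691999999993)/(102.503232*u^6 - 202.378176*u^5 + 212.694768*u^4 - 133.866656*u^3 + 54.991596*u^2 - 13.528284*u + 1.771561)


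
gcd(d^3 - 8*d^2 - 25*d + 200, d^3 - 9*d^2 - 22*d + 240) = d^2 - 3*d - 40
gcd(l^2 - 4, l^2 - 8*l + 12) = l - 2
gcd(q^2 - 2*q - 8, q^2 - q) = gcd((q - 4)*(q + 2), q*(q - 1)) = 1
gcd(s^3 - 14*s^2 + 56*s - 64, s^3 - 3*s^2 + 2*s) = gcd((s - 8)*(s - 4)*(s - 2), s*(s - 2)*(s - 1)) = s - 2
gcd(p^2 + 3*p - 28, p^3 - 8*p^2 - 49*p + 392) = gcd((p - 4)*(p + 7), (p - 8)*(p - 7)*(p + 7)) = p + 7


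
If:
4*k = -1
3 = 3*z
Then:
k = -1/4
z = 1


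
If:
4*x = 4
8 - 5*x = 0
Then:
No Solution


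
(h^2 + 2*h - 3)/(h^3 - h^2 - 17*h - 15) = (h - 1)/(h^2 - 4*h - 5)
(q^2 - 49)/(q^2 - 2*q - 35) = (q + 7)/(q + 5)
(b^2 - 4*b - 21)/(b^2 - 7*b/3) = 3*(b^2 - 4*b - 21)/(b*(3*b - 7))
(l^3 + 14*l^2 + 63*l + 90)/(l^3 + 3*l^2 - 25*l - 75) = (l + 6)/(l - 5)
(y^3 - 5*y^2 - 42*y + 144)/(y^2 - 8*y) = y + 3 - 18/y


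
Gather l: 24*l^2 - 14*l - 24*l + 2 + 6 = 24*l^2 - 38*l + 8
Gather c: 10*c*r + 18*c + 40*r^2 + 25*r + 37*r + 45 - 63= c*(10*r + 18) + 40*r^2 + 62*r - 18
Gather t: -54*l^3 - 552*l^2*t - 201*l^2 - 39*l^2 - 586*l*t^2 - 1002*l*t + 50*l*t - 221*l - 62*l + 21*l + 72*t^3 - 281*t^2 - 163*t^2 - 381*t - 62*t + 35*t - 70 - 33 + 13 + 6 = -54*l^3 - 240*l^2 - 262*l + 72*t^3 + t^2*(-586*l - 444) + t*(-552*l^2 - 952*l - 408) - 84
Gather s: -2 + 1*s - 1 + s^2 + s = s^2 + 2*s - 3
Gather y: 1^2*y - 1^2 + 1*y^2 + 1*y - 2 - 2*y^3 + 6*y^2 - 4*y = -2*y^3 + 7*y^2 - 2*y - 3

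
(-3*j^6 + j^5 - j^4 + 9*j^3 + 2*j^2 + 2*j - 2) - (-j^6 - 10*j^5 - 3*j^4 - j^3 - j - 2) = -2*j^6 + 11*j^5 + 2*j^4 + 10*j^3 + 2*j^2 + 3*j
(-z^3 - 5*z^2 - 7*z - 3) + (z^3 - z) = -5*z^2 - 8*z - 3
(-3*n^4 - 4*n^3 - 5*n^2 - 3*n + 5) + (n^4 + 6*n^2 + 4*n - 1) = -2*n^4 - 4*n^3 + n^2 + n + 4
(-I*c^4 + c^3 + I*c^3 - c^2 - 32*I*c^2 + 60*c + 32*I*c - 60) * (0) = 0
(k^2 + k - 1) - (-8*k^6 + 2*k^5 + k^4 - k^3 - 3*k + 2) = 8*k^6 - 2*k^5 - k^4 + k^3 + k^2 + 4*k - 3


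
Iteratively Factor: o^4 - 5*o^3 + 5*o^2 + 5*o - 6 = (o - 1)*(o^3 - 4*o^2 + o + 6) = (o - 1)*(o + 1)*(o^2 - 5*o + 6) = (o - 2)*(o - 1)*(o + 1)*(o - 3)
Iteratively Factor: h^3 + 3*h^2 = (h + 3)*(h^2) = h*(h + 3)*(h)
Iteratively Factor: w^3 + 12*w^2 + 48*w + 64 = (w + 4)*(w^2 + 8*w + 16) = (w + 4)^2*(w + 4)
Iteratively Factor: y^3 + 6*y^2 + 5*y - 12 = (y + 3)*(y^2 + 3*y - 4) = (y - 1)*(y + 3)*(y + 4)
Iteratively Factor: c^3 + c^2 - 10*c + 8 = (c - 2)*(c^2 + 3*c - 4) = (c - 2)*(c - 1)*(c + 4)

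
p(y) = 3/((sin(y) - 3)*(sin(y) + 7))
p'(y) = -3*cos(y)/((sin(y) - 3)*(sin(y) + 7)^2) - 3*cos(y)/((sin(y) - 3)^2*(sin(y) + 7)) = -6*(sin(y) + 2)*cos(y)/((sin(y) - 3)^2*(sin(y) + 7)^2)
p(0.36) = -0.15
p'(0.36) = -0.03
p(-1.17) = -0.13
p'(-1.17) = -0.00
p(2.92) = -0.15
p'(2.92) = 0.03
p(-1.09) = -0.13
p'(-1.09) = -0.01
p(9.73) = -0.14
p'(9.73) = 0.02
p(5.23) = -0.13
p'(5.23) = -0.01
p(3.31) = -0.14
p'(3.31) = 0.02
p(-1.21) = -0.13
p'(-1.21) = -0.00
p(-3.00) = -0.14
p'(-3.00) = 0.02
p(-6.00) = -0.15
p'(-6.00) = -0.03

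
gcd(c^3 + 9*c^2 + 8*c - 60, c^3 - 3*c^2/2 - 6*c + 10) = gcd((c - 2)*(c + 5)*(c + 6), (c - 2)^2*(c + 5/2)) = c - 2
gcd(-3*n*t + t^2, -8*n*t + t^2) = t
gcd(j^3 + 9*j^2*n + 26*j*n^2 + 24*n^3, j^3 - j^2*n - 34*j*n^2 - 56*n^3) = j^2 + 6*j*n + 8*n^2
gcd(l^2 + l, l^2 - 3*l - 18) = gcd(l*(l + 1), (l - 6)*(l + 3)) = 1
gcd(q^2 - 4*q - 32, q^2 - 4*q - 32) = q^2 - 4*q - 32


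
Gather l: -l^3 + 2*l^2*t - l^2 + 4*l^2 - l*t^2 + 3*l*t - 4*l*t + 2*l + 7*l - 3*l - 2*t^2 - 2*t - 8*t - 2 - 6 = -l^3 + l^2*(2*t + 3) + l*(-t^2 - t + 6) - 2*t^2 - 10*t - 8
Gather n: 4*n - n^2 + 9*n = -n^2 + 13*n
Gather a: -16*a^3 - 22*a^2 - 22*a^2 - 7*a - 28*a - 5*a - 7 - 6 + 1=-16*a^3 - 44*a^2 - 40*a - 12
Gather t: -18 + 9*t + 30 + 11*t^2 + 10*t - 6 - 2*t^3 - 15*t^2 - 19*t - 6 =-2*t^3 - 4*t^2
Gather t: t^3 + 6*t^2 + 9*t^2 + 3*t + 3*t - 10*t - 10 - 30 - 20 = t^3 + 15*t^2 - 4*t - 60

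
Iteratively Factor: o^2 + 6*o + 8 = (o + 2)*(o + 4)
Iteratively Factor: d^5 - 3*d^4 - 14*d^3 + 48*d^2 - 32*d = (d - 2)*(d^4 - d^3 - 16*d^2 + 16*d) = d*(d - 2)*(d^3 - d^2 - 16*d + 16) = d*(d - 4)*(d - 2)*(d^2 + 3*d - 4) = d*(d - 4)*(d - 2)*(d - 1)*(d + 4)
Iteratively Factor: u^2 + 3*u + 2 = (u + 1)*(u + 2)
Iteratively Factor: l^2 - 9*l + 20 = (l - 4)*(l - 5)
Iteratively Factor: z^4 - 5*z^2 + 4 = (z + 2)*(z^3 - 2*z^2 - z + 2) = (z - 1)*(z + 2)*(z^2 - z - 2) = (z - 2)*(z - 1)*(z + 2)*(z + 1)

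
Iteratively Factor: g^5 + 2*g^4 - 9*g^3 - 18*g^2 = (g + 3)*(g^4 - g^3 - 6*g^2) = g*(g + 3)*(g^3 - g^2 - 6*g) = g^2*(g + 3)*(g^2 - g - 6) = g^2*(g + 2)*(g + 3)*(g - 3)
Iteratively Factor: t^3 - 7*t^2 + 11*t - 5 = (t - 5)*(t^2 - 2*t + 1) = (t - 5)*(t - 1)*(t - 1)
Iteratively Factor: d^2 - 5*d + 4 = (d - 4)*(d - 1)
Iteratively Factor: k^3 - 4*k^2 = (k)*(k^2 - 4*k) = k^2*(k - 4)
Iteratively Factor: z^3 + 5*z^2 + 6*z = (z + 2)*(z^2 + 3*z) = z*(z + 2)*(z + 3)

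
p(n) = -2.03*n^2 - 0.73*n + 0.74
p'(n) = -4.06*n - 0.73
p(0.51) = -0.16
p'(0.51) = -2.80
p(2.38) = -12.50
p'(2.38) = -10.39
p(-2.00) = -5.92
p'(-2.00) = 7.39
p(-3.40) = -20.24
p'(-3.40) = 13.07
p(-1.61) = -3.35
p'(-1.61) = 5.81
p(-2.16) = -7.15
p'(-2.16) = 8.04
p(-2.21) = -7.56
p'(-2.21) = 8.24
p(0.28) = 0.38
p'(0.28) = -1.87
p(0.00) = 0.74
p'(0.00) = -0.73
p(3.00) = -19.72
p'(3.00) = -12.91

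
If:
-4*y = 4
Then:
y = -1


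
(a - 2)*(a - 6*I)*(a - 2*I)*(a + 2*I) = a^4 - 2*a^3 - 6*I*a^3 + 4*a^2 + 12*I*a^2 - 8*a - 24*I*a + 48*I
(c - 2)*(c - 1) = c^2 - 3*c + 2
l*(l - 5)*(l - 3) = l^3 - 8*l^2 + 15*l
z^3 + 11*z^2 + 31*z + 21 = (z + 1)*(z + 3)*(z + 7)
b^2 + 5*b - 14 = (b - 2)*(b + 7)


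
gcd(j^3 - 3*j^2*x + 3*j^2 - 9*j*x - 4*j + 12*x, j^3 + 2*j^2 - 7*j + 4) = j^2 + 3*j - 4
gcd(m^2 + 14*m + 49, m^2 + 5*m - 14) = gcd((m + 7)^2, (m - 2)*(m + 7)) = m + 7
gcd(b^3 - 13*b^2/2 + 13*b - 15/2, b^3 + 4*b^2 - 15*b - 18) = b - 3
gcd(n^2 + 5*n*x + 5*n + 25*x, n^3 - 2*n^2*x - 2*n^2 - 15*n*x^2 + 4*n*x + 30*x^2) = 1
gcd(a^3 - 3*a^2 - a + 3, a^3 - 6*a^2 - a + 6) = a^2 - 1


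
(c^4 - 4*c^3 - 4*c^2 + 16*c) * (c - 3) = c^5 - 7*c^4 + 8*c^3 + 28*c^2 - 48*c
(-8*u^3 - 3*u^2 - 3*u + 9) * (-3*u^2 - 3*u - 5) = 24*u^5 + 33*u^4 + 58*u^3 - 3*u^2 - 12*u - 45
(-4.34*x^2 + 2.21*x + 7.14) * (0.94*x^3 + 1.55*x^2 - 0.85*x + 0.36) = -4.0796*x^5 - 4.6496*x^4 + 13.8261*x^3 + 7.6261*x^2 - 5.2734*x + 2.5704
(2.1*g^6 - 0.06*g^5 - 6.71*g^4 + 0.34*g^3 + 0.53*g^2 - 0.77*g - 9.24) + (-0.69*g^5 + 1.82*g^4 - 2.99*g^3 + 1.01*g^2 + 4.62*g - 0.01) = 2.1*g^6 - 0.75*g^5 - 4.89*g^4 - 2.65*g^3 + 1.54*g^2 + 3.85*g - 9.25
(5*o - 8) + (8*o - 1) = 13*o - 9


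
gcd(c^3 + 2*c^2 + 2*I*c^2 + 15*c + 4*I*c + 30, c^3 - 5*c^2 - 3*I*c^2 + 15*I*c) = c - 3*I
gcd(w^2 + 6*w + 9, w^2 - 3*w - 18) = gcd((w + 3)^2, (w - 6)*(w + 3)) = w + 3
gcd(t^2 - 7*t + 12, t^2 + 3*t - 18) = t - 3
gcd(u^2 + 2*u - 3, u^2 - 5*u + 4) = u - 1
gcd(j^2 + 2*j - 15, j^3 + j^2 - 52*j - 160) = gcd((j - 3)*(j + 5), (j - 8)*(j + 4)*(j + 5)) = j + 5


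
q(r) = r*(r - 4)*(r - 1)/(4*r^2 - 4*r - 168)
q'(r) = r*(4 - 8*r)*(r - 4)*(r - 1)/(4*r^2 - 4*r - 168)^2 + r*(r - 4)/(4*r^2 - 4*r - 168) + r*(r - 1)/(4*r^2 - 4*r - 168) + (r - 4)*(r - 1)/(4*r^2 - 4*r - 168) = (r^4 - 2*r^3 - 125*r^2 + 420*r - 168)/(4*(r^4 - 2*r^3 - 83*r^2 + 84*r + 1764))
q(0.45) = -0.01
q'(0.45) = -0.00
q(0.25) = -0.00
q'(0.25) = -0.01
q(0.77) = -0.00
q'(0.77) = 0.01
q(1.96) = 0.02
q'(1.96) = 0.03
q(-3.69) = 1.35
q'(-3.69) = -1.28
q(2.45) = 0.04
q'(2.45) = 0.02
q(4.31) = -0.04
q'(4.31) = -0.16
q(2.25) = 0.03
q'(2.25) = 0.02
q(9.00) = 3.00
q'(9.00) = -0.39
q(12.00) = 2.93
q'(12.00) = 0.13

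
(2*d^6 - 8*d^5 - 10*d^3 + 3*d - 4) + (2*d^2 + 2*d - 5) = 2*d^6 - 8*d^5 - 10*d^3 + 2*d^2 + 5*d - 9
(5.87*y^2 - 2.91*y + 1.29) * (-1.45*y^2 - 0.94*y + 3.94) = -8.5115*y^4 - 1.2983*y^3 + 23.9927*y^2 - 12.678*y + 5.0826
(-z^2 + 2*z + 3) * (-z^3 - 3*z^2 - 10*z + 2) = z^5 + z^4 + z^3 - 31*z^2 - 26*z + 6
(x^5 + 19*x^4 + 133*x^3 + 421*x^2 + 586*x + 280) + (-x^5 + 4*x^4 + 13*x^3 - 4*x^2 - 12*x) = 23*x^4 + 146*x^3 + 417*x^2 + 574*x + 280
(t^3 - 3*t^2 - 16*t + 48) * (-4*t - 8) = -4*t^4 + 4*t^3 + 88*t^2 - 64*t - 384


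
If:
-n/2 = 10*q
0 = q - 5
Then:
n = -100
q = 5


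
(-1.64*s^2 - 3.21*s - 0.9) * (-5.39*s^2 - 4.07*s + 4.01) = 8.8396*s^4 + 23.9767*s^3 + 11.3393*s^2 - 9.2091*s - 3.609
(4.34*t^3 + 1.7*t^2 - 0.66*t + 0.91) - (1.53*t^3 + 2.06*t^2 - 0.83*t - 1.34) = 2.81*t^3 - 0.36*t^2 + 0.17*t + 2.25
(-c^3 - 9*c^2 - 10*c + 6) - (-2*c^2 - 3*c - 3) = -c^3 - 7*c^2 - 7*c + 9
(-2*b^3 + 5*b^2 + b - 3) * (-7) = 14*b^3 - 35*b^2 - 7*b + 21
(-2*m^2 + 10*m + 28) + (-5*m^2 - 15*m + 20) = -7*m^2 - 5*m + 48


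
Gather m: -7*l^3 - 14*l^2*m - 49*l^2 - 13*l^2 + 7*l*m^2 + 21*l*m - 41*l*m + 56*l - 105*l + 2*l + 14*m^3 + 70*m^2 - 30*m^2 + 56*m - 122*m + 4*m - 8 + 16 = -7*l^3 - 62*l^2 - 47*l + 14*m^3 + m^2*(7*l + 40) + m*(-14*l^2 - 20*l - 62) + 8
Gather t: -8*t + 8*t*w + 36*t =t*(8*w + 28)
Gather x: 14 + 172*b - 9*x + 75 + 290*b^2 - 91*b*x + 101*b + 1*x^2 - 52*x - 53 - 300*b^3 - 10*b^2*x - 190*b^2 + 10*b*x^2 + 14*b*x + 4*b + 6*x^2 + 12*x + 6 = -300*b^3 + 100*b^2 + 277*b + x^2*(10*b + 7) + x*(-10*b^2 - 77*b - 49) + 42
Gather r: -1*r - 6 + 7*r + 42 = 6*r + 36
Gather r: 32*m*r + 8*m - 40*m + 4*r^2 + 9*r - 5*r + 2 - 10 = -32*m + 4*r^2 + r*(32*m + 4) - 8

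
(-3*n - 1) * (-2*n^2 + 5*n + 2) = 6*n^3 - 13*n^2 - 11*n - 2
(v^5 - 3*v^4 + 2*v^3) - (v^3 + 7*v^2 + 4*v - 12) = v^5 - 3*v^4 + v^3 - 7*v^2 - 4*v + 12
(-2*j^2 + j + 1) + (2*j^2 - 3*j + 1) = 2 - 2*j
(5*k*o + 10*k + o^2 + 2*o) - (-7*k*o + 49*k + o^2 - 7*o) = 12*k*o - 39*k + 9*o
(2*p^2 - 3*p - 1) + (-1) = 2*p^2 - 3*p - 2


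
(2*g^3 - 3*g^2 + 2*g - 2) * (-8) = -16*g^3 + 24*g^2 - 16*g + 16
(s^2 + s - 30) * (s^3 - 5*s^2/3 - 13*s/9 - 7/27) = s^5 - 2*s^4/3 - 298*s^3/9 + 1304*s^2/27 + 1163*s/27 + 70/9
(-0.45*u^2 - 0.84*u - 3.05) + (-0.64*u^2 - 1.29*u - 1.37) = -1.09*u^2 - 2.13*u - 4.42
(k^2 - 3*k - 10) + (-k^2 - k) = -4*k - 10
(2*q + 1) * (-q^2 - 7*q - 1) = -2*q^3 - 15*q^2 - 9*q - 1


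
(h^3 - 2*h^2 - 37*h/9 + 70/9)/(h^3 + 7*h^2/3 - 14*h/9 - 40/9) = (9*h^2 - 36*h + 35)/(9*h^2 + 3*h - 20)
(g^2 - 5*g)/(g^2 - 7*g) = (g - 5)/(g - 7)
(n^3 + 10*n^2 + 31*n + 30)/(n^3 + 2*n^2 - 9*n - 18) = (n + 5)/(n - 3)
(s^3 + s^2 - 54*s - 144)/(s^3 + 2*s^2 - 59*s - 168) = (s + 6)/(s + 7)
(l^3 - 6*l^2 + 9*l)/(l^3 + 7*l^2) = (l^2 - 6*l + 9)/(l*(l + 7))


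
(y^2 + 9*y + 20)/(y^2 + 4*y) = (y + 5)/y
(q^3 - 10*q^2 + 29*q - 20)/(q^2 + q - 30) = (q^2 - 5*q + 4)/(q + 6)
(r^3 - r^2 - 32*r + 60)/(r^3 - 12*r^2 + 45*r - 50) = (r + 6)/(r - 5)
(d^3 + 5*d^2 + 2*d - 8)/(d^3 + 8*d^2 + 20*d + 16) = (d - 1)/(d + 2)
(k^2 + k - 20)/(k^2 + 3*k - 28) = (k + 5)/(k + 7)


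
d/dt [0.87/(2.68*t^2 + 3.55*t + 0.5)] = (-4.6632*t - 3.0885)/(2.68*t^2 + 3.55*t + 0.5)^2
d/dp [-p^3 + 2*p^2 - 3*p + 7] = -3*p^2 + 4*p - 3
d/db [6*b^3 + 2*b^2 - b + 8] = 18*b^2 + 4*b - 1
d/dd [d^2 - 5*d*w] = 2*d - 5*w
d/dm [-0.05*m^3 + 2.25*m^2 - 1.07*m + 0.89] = -0.15*m^2 + 4.5*m - 1.07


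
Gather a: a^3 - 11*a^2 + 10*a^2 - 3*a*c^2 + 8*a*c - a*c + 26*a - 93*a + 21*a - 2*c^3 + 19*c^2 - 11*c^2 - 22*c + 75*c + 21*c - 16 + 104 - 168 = a^3 - a^2 + a*(-3*c^2 + 7*c - 46) - 2*c^3 + 8*c^2 + 74*c - 80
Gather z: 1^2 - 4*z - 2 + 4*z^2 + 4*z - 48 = 4*z^2 - 49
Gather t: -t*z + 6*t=t*(6 - z)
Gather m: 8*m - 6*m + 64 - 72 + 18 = 2*m + 10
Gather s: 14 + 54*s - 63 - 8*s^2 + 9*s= -8*s^2 + 63*s - 49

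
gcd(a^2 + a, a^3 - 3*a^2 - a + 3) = a + 1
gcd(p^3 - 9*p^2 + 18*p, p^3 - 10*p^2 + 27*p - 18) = p^2 - 9*p + 18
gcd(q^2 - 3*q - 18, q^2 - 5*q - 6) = q - 6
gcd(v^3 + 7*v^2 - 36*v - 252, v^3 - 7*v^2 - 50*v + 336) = v^2 + v - 42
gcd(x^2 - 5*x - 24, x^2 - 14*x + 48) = x - 8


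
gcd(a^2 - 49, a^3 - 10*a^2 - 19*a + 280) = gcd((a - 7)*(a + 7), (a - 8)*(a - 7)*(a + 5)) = a - 7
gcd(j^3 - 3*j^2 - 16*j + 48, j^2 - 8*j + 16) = j - 4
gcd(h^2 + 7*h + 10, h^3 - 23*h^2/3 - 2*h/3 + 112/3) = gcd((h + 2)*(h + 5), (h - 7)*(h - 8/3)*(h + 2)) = h + 2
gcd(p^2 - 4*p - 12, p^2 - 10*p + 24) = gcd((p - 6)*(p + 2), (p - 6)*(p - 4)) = p - 6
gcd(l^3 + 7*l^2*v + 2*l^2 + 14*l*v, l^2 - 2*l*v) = l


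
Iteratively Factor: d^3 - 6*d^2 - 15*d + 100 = (d - 5)*(d^2 - d - 20) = (d - 5)^2*(d + 4)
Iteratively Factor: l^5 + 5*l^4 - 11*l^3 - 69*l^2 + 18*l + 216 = (l + 3)*(l^4 + 2*l^3 - 17*l^2 - 18*l + 72) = (l + 3)*(l + 4)*(l^3 - 2*l^2 - 9*l + 18) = (l - 2)*(l + 3)*(l + 4)*(l^2 - 9) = (l - 3)*(l - 2)*(l + 3)*(l + 4)*(l + 3)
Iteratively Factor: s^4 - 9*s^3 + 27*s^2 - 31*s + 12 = (s - 3)*(s^3 - 6*s^2 + 9*s - 4) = (s - 3)*(s - 1)*(s^2 - 5*s + 4) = (s - 3)*(s - 1)^2*(s - 4)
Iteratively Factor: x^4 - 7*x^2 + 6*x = (x - 1)*(x^3 + x^2 - 6*x) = x*(x - 1)*(x^2 + x - 6) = x*(x - 1)*(x + 3)*(x - 2)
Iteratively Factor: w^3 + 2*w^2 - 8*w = (w - 2)*(w^2 + 4*w) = w*(w - 2)*(w + 4)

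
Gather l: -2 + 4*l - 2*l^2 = -2*l^2 + 4*l - 2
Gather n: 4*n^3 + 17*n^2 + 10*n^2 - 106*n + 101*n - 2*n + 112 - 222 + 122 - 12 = 4*n^3 + 27*n^2 - 7*n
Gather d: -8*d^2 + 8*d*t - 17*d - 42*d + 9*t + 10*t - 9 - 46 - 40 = -8*d^2 + d*(8*t - 59) + 19*t - 95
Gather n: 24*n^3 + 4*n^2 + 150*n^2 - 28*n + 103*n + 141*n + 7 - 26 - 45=24*n^3 + 154*n^2 + 216*n - 64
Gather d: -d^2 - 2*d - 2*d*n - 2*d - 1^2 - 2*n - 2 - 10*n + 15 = -d^2 + d*(-2*n - 4) - 12*n + 12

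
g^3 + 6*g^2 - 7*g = g*(g - 1)*(g + 7)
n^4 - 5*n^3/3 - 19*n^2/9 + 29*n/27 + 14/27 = (n - 7/3)*(n - 2/3)*(n + 1/3)*(n + 1)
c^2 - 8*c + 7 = (c - 7)*(c - 1)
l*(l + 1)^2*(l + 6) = l^4 + 8*l^3 + 13*l^2 + 6*l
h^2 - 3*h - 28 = (h - 7)*(h + 4)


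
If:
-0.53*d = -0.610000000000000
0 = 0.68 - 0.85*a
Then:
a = 0.80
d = 1.15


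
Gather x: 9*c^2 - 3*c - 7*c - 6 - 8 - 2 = 9*c^2 - 10*c - 16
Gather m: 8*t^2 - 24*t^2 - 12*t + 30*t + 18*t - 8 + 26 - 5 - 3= -16*t^2 + 36*t + 10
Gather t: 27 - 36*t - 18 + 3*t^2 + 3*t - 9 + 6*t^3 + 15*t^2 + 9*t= 6*t^3 + 18*t^2 - 24*t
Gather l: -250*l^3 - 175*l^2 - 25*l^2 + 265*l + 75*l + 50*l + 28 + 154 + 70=-250*l^3 - 200*l^2 + 390*l + 252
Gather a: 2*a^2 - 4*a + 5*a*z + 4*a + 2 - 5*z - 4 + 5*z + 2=2*a^2 + 5*a*z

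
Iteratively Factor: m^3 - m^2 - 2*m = (m + 1)*(m^2 - 2*m) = m*(m + 1)*(m - 2)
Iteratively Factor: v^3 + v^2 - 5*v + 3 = (v - 1)*(v^2 + 2*v - 3) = (v - 1)*(v + 3)*(v - 1)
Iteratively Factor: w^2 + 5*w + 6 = (w + 2)*(w + 3)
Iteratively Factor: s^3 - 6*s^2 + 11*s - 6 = (s - 2)*(s^2 - 4*s + 3) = (s - 2)*(s - 1)*(s - 3)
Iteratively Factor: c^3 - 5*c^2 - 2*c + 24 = (c - 3)*(c^2 - 2*c - 8) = (c - 4)*(c - 3)*(c + 2)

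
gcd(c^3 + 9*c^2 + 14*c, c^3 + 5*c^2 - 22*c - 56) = c^2 + 9*c + 14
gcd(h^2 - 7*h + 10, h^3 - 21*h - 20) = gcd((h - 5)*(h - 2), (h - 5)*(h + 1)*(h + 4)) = h - 5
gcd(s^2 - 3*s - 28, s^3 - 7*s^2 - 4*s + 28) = s - 7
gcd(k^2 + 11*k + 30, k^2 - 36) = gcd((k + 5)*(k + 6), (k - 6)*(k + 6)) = k + 6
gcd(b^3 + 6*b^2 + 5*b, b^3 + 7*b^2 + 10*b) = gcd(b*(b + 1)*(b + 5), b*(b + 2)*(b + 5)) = b^2 + 5*b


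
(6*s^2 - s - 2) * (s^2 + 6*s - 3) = 6*s^4 + 35*s^3 - 26*s^2 - 9*s + 6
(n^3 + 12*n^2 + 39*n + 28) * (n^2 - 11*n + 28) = n^5 + n^4 - 65*n^3 - 65*n^2 + 784*n + 784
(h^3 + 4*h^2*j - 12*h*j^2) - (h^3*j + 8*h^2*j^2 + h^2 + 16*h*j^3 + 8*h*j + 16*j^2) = -h^3*j + h^3 - 8*h^2*j^2 + 4*h^2*j - h^2 - 16*h*j^3 - 12*h*j^2 - 8*h*j - 16*j^2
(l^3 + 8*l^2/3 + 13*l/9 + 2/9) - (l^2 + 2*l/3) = l^3 + 5*l^2/3 + 7*l/9 + 2/9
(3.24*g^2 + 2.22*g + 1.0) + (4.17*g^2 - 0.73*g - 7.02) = 7.41*g^2 + 1.49*g - 6.02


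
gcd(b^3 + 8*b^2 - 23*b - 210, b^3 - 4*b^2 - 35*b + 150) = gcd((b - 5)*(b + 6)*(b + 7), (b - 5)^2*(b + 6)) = b^2 + b - 30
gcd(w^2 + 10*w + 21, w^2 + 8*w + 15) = w + 3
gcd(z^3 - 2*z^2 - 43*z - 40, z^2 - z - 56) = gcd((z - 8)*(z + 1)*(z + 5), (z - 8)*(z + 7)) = z - 8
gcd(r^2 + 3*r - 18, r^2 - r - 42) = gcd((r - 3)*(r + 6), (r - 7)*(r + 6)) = r + 6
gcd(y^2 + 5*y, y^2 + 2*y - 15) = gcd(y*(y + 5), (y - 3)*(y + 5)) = y + 5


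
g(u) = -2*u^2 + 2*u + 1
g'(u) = 2 - 4*u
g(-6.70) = -102.18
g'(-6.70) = 28.80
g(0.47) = 1.50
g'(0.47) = 0.12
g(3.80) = -20.28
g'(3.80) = -13.20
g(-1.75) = -8.62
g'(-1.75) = 9.00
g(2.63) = -7.57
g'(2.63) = -8.52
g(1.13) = 0.71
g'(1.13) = -2.52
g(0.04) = 1.08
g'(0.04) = 1.84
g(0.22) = 1.34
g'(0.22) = 1.12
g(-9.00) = -179.00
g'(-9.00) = 38.00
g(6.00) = -59.00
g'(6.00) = -22.00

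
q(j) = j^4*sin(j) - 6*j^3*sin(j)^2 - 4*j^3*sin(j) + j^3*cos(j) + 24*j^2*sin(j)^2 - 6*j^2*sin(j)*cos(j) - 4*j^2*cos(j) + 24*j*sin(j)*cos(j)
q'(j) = j^4*cos(j) - 12*j^3*sin(j)*cos(j) + 3*j^3*sin(j) - 4*j^3*cos(j) - 12*j^2*sin(j)^2 + 48*j^2*sin(j)*cos(j) - 8*j^2*sin(j) - 6*j^2*cos(j)^2 + 3*j^2*cos(j) + 24*j*sin(j)^2 - 12*j*sin(j)*cos(j) + 24*j*cos(j)^2 - 8*j*cos(j) + 24*sin(j)*cos(j)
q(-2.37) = 25.62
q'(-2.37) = 106.57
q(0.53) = 5.21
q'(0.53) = 19.11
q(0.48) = 4.29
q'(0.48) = 17.46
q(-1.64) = 62.98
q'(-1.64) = -24.51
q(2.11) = 15.72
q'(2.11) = -35.11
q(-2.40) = 22.43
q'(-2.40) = 105.70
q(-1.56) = 60.48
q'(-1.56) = -37.56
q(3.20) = 10.77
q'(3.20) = 40.14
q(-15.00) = -28450.08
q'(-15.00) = -18401.35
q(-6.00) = 329.93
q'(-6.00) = 2770.11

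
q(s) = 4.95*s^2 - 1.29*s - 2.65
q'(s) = 9.9*s - 1.29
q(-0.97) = 3.26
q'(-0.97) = -10.89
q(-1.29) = 7.25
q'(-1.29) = -14.06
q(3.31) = 47.31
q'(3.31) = 31.48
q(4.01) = 71.77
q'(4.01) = 38.41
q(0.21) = -2.70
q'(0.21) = 0.79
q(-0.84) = 1.93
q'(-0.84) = -9.61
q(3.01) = 38.31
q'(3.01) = 28.51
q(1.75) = 10.25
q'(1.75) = 16.04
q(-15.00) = 1130.45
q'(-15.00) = -149.79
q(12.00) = 694.67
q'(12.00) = 117.51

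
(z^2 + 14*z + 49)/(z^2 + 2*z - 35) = (z + 7)/(z - 5)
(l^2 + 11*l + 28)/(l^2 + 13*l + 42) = (l + 4)/(l + 6)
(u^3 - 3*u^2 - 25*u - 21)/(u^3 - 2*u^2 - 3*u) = (u^2 - 4*u - 21)/(u*(u - 3))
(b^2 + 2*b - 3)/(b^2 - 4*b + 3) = (b + 3)/(b - 3)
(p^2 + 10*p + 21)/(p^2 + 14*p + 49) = (p + 3)/(p + 7)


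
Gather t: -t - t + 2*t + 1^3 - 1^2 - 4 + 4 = 0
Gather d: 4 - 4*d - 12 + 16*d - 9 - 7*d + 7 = 5*d - 10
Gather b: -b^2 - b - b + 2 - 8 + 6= -b^2 - 2*b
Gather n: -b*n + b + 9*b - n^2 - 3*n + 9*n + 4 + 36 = 10*b - n^2 + n*(6 - b) + 40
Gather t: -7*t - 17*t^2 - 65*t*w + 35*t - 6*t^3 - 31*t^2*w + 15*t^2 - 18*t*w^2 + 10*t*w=-6*t^3 + t^2*(-31*w - 2) + t*(-18*w^2 - 55*w + 28)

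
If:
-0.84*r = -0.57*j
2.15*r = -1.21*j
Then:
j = 0.00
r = 0.00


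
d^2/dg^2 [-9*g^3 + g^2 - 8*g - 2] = 2 - 54*g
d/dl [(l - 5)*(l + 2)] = 2*l - 3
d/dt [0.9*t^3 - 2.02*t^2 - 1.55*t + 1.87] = 2.7*t^2 - 4.04*t - 1.55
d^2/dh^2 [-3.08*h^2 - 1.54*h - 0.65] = -6.16000000000000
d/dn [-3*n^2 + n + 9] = 1 - 6*n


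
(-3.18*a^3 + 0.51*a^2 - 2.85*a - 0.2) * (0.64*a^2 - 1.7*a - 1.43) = -2.0352*a^5 + 5.7324*a^4 + 1.8564*a^3 + 3.9877*a^2 + 4.4155*a + 0.286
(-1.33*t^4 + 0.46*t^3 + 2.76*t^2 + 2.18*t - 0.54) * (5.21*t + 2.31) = -6.9293*t^5 - 0.6757*t^4 + 15.4422*t^3 + 17.7334*t^2 + 2.2224*t - 1.2474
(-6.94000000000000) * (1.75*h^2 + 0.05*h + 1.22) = -12.145*h^2 - 0.347*h - 8.4668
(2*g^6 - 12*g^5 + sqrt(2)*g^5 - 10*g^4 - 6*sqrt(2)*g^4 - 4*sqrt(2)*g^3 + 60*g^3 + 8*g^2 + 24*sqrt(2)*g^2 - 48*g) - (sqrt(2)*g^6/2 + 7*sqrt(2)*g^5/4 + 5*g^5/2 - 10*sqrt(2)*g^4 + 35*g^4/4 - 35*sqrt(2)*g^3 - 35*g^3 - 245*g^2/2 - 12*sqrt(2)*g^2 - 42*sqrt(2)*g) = -sqrt(2)*g^6/2 + 2*g^6 - 29*g^5/2 - 3*sqrt(2)*g^5/4 - 75*g^4/4 + 4*sqrt(2)*g^4 + 31*sqrt(2)*g^3 + 95*g^3 + 36*sqrt(2)*g^2 + 261*g^2/2 - 48*g + 42*sqrt(2)*g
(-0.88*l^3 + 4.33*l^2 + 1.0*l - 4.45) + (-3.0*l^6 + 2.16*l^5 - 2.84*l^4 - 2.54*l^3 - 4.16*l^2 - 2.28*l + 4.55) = -3.0*l^6 + 2.16*l^5 - 2.84*l^4 - 3.42*l^3 + 0.17*l^2 - 1.28*l + 0.0999999999999996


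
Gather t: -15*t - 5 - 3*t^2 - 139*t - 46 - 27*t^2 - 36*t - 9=-30*t^2 - 190*t - 60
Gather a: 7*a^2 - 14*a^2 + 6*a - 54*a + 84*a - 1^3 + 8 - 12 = -7*a^2 + 36*a - 5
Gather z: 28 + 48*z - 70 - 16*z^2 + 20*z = -16*z^2 + 68*z - 42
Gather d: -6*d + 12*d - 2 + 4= 6*d + 2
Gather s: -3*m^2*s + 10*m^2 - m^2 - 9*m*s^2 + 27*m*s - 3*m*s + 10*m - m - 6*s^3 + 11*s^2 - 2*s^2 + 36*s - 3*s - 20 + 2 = 9*m^2 + 9*m - 6*s^3 + s^2*(9 - 9*m) + s*(-3*m^2 + 24*m + 33) - 18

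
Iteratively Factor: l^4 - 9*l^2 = (l)*(l^3 - 9*l) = l^2*(l^2 - 9) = l^2*(l - 3)*(l + 3)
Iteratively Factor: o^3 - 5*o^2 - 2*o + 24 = (o + 2)*(o^2 - 7*o + 12) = (o - 4)*(o + 2)*(o - 3)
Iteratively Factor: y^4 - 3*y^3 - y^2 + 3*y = (y - 3)*(y^3 - y) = (y - 3)*(y - 1)*(y^2 + y) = (y - 3)*(y - 1)*(y + 1)*(y)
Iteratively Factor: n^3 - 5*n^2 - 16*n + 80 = (n + 4)*(n^2 - 9*n + 20) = (n - 4)*(n + 4)*(n - 5)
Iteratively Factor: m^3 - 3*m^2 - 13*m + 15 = (m - 1)*(m^2 - 2*m - 15) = (m - 5)*(m - 1)*(m + 3)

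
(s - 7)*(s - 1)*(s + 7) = s^3 - s^2 - 49*s + 49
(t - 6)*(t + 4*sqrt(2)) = t^2 - 6*t + 4*sqrt(2)*t - 24*sqrt(2)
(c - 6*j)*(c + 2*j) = c^2 - 4*c*j - 12*j^2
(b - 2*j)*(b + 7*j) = b^2 + 5*b*j - 14*j^2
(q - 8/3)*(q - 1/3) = q^2 - 3*q + 8/9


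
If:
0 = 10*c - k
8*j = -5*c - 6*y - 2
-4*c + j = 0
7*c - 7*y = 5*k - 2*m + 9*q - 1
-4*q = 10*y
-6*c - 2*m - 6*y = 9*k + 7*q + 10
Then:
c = -36/611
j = -144/611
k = -360/611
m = -14659/7332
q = -275/3666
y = 55/1833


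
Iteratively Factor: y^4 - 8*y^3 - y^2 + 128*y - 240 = (y + 4)*(y^3 - 12*y^2 + 47*y - 60) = (y - 5)*(y + 4)*(y^2 - 7*y + 12) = (y - 5)*(y - 3)*(y + 4)*(y - 4)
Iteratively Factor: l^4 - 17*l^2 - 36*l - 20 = (l + 2)*(l^3 - 2*l^2 - 13*l - 10) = (l + 2)^2*(l^2 - 4*l - 5) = (l + 1)*(l + 2)^2*(l - 5)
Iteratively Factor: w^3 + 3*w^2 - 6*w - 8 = (w + 4)*(w^2 - w - 2) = (w + 1)*(w + 4)*(w - 2)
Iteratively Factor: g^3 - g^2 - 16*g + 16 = (g - 4)*(g^2 + 3*g - 4) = (g - 4)*(g - 1)*(g + 4)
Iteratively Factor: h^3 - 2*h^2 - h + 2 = (h + 1)*(h^2 - 3*h + 2) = (h - 1)*(h + 1)*(h - 2)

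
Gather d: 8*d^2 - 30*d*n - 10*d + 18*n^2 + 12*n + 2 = 8*d^2 + d*(-30*n - 10) + 18*n^2 + 12*n + 2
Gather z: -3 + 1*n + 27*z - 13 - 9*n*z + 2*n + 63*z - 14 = 3*n + z*(90 - 9*n) - 30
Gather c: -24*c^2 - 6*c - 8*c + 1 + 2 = -24*c^2 - 14*c + 3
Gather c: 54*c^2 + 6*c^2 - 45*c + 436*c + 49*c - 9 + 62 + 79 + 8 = 60*c^2 + 440*c + 140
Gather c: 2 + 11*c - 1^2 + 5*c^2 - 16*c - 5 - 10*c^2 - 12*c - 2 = -5*c^2 - 17*c - 6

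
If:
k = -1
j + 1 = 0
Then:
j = -1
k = -1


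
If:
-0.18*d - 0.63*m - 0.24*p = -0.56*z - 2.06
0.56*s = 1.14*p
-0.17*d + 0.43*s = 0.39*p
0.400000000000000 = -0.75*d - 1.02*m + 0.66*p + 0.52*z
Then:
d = -4.23505843071786*z - 40.9110816878706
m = 2.66399554813578*z + 20.4175464855218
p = -1.4833611574847*z - 14.3294149252586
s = -3.01969949916528*z - 29.1705946692764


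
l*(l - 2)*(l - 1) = l^3 - 3*l^2 + 2*l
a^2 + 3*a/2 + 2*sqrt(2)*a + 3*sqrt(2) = (a + 3/2)*(a + 2*sqrt(2))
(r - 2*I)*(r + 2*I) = r^2 + 4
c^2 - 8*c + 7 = (c - 7)*(c - 1)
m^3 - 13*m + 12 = (m - 3)*(m - 1)*(m + 4)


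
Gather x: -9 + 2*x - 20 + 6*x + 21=8*x - 8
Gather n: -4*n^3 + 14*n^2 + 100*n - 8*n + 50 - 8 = -4*n^3 + 14*n^2 + 92*n + 42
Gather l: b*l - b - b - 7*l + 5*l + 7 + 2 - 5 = -2*b + l*(b - 2) + 4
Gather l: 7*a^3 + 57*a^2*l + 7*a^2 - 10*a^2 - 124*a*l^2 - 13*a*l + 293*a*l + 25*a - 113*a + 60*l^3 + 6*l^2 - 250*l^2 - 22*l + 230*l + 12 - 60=7*a^3 - 3*a^2 - 88*a + 60*l^3 + l^2*(-124*a - 244) + l*(57*a^2 + 280*a + 208) - 48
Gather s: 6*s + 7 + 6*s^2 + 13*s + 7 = 6*s^2 + 19*s + 14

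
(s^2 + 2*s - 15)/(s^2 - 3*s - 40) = (s - 3)/(s - 8)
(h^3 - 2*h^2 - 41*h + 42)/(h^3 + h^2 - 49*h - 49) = (h^2 + 5*h - 6)/(h^2 + 8*h + 7)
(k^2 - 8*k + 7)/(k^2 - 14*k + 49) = (k - 1)/(k - 7)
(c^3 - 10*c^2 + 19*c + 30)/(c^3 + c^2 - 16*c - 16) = (c^2 - 11*c + 30)/(c^2 - 16)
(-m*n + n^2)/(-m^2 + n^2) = n/(m + n)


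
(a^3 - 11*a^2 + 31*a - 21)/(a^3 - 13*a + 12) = (a - 7)/(a + 4)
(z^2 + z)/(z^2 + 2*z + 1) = z/(z + 1)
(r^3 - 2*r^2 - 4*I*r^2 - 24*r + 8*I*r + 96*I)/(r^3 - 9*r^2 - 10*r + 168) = (r - 4*I)/(r - 7)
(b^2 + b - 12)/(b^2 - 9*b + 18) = (b + 4)/(b - 6)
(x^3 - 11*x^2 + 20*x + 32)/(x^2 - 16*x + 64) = (x^2 - 3*x - 4)/(x - 8)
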